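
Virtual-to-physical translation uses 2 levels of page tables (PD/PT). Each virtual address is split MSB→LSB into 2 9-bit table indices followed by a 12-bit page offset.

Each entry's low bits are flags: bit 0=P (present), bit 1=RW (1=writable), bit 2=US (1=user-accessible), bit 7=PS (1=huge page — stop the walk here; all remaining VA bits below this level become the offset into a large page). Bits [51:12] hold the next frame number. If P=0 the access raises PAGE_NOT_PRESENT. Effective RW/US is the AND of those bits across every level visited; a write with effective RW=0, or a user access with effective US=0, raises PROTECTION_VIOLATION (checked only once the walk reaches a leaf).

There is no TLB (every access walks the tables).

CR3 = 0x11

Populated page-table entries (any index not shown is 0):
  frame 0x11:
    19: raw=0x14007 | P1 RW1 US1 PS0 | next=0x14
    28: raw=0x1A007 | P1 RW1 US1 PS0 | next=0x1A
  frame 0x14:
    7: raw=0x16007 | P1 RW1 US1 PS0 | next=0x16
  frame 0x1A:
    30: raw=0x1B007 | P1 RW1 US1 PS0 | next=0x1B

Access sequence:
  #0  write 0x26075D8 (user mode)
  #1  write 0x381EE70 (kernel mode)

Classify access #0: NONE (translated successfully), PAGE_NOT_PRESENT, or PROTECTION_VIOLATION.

Walk each access:
#0 VA=0x26075D8 (w,user):
  L0 @0x11[19] → 0x14007  P=1,RW=1,US=1,PS=0
  L1 @0x14[7] → 0x16007  P=1,RW=1,US=1,PS=0
  ⇒ phys 0x165D8  [2 reads]
#1 VA=0x381EE70 (w,kernel):
  L0 @0x11[28] → 0x1A007  P=1,RW=1,US=1,PS=0
  L1 @0x1A[30] → 0x1B007  P=1,RW=1,US=1,PS=0
  ⇒ phys 0x1BE70  [2 reads]

Access #0 fault: NONE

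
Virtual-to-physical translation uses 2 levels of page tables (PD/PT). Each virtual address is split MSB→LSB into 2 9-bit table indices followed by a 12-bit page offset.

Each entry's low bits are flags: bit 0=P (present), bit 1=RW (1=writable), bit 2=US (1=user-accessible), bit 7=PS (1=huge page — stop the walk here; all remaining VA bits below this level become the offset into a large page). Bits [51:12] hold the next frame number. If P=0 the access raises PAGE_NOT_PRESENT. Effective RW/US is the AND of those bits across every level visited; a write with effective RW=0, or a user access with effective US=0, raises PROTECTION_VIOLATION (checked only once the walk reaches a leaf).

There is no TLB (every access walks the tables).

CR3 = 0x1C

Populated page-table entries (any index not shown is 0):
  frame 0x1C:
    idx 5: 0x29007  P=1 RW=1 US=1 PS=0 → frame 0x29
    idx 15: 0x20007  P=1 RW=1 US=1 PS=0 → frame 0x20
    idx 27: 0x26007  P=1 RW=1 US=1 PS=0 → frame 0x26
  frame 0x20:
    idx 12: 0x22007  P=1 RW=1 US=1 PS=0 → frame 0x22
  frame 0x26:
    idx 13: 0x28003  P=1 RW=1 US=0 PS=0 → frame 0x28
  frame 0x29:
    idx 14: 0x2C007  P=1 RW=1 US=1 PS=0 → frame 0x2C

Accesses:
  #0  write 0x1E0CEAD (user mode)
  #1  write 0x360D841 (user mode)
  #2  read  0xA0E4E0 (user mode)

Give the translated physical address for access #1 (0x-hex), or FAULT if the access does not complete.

Trace:
#0 VA=0x1E0CEAD (w,user):
  [0] read 0x1C idx=15: raw=0x20007 flags P=1 W=1 U=1 S=0
  [1] read 0x20 idx=12: raw=0x22007 flags P=1 W=1 U=1 S=0
  ✓ 0x22EAD  — 2 lookups
#1 VA=0x360D841 (w,user):
  [0] read 0x1C idx=27: raw=0x26007 flags P=1 W=1 U=1 S=0
  [1] read 0x26 idx=13: raw=0x28003 flags P=1 W=1 U=0 S=0
  ✗ PROTECTION_VIOLATION  [2 reads]
#2 VA=0xA0E4E0 (r,user):
  [0] read 0x1C idx=5: raw=0x29007 flags P=1 W=1 U=1 S=0
  [1] read 0x29 idx=14: raw=0x2C007 flags P=1 W=1 U=1 S=0
  ✓ 0x2C4E0  — 2 lookups

Access #1 PA: FAULT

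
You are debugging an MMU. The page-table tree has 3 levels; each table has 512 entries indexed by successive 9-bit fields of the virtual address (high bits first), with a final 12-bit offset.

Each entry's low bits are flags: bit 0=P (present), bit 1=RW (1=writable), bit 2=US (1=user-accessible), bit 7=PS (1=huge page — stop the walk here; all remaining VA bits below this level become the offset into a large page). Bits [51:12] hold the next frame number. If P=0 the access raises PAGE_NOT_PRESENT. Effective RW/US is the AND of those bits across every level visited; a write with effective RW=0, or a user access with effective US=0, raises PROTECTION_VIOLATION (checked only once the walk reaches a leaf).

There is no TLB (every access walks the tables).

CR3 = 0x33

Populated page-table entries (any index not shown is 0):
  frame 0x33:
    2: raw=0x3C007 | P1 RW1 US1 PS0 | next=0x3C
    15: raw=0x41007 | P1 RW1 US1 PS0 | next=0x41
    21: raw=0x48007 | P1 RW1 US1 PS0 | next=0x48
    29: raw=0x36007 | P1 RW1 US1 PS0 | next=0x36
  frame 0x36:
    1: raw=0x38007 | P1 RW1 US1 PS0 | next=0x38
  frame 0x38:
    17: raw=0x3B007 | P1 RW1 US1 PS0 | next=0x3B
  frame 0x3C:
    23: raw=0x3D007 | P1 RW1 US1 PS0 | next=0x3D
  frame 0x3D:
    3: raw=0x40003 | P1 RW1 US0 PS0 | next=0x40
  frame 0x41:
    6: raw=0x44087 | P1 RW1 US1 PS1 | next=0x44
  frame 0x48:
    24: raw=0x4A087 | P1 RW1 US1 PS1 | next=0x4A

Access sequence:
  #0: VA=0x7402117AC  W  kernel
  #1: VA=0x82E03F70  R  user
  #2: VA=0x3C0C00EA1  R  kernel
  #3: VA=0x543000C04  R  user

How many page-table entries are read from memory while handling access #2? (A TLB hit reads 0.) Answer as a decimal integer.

Trace:
#0 VA=0x7402117AC (w,kernel):
  lvl0: tbl 0x33, slot 29 ⇒ 0x36007 (P1/RW1/US1/PS0)
  lvl1: tbl 0x36, slot 1 ⇒ 0x38007 (P1/RW1/US1/PS0)
  lvl2: tbl 0x38, slot 17 ⇒ 0x3B007 (P1/RW1/US1/PS0)
  → PA=0x3B7AC  (3 entries read)
#1 VA=0x82E03F70 (r,user):
  lvl0: tbl 0x33, slot 2 ⇒ 0x3C007 (P1/RW1/US1/PS0)
  lvl1: tbl 0x3C, slot 23 ⇒ 0x3D007 (P1/RW1/US1/PS0)
  lvl2: tbl 0x3D, slot 3 ⇒ 0x40003 (P1/RW1/US0/PS0)
  ✗ PROTECTION_VIOLATION  [3 reads]
#2 VA=0x3C0C00EA1 (r,kernel):
  lvl0: tbl 0x33, slot 15 ⇒ 0x41007 (P1/RW1/US1/PS0)
  lvl1: tbl 0x41, slot 6 ⇒ 0x44087 (P1/RW1/US1/PS1)
  → PA=0x44EA1 (huge @L1)  (2 entries read)
#3 VA=0x543000C04 (r,user):
  lvl0: tbl 0x33, slot 21 ⇒ 0x48007 (P1/RW1/US1/PS0)
  lvl1: tbl 0x48, slot 24 ⇒ 0x4A087 (P1/RW1/US1/PS1)
  → PA=0x4AC04 (huge @L1)  (2 entries read)

Entries read for #2: 2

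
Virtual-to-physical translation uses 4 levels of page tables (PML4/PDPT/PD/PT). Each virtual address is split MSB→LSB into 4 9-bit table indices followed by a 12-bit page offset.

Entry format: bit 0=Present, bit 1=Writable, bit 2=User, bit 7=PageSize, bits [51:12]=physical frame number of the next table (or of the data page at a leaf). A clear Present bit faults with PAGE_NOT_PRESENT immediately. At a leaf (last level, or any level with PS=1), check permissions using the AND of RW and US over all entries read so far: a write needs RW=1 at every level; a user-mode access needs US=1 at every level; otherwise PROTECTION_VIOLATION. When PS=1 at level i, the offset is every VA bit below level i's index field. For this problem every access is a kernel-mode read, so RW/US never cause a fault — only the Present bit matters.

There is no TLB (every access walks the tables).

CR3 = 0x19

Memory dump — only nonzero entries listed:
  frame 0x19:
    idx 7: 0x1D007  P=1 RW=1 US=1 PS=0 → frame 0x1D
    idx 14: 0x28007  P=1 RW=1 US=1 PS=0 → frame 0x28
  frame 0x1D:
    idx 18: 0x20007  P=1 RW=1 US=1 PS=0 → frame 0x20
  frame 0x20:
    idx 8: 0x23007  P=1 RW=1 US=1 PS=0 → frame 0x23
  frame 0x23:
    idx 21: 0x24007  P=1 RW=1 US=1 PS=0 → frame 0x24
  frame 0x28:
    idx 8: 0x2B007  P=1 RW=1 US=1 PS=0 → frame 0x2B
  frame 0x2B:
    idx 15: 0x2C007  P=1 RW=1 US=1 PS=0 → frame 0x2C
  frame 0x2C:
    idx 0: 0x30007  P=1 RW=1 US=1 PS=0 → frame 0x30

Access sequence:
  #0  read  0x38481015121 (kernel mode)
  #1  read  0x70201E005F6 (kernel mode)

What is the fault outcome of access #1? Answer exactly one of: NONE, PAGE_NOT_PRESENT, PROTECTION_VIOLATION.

Trace:
#0 VA=0x38481015121 (r,kernel):
  [0] read 0x19 idx=7: raw=0x1D007 flags P=1 W=1 U=1 S=0
  [1] read 0x1D idx=18: raw=0x20007 flags P=1 W=1 U=1 S=0
  [2] read 0x20 idx=8: raw=0x23007 flags P=1 W=1 U=1 S=0
  [3] read 0x23 idx=21: raw=0x24007 flags P=1 W=1 U=1 S=0
  → PA=0x24121  (4 entries read)
#1 VA=0x70201E005F6 (r,kernel):
  [0] read 0x19 idx=14: raw=0x28007 flags P=1 W=1 U=1 S=0
  [1] read 0x28 idx=8: raw=0x2B007 flags P=1 W=1 U=1 S=0
  [2] read 0x2B idx=15: raw=0x2C007 flags P=1 W=1 U=1 S=0
  [3] read 0x2C idx=0: raw=0x30007 flags P=1 W=1 U=1 S=0
  → PA=0x305F6  (4 entries read)

Access #1 fault: NONE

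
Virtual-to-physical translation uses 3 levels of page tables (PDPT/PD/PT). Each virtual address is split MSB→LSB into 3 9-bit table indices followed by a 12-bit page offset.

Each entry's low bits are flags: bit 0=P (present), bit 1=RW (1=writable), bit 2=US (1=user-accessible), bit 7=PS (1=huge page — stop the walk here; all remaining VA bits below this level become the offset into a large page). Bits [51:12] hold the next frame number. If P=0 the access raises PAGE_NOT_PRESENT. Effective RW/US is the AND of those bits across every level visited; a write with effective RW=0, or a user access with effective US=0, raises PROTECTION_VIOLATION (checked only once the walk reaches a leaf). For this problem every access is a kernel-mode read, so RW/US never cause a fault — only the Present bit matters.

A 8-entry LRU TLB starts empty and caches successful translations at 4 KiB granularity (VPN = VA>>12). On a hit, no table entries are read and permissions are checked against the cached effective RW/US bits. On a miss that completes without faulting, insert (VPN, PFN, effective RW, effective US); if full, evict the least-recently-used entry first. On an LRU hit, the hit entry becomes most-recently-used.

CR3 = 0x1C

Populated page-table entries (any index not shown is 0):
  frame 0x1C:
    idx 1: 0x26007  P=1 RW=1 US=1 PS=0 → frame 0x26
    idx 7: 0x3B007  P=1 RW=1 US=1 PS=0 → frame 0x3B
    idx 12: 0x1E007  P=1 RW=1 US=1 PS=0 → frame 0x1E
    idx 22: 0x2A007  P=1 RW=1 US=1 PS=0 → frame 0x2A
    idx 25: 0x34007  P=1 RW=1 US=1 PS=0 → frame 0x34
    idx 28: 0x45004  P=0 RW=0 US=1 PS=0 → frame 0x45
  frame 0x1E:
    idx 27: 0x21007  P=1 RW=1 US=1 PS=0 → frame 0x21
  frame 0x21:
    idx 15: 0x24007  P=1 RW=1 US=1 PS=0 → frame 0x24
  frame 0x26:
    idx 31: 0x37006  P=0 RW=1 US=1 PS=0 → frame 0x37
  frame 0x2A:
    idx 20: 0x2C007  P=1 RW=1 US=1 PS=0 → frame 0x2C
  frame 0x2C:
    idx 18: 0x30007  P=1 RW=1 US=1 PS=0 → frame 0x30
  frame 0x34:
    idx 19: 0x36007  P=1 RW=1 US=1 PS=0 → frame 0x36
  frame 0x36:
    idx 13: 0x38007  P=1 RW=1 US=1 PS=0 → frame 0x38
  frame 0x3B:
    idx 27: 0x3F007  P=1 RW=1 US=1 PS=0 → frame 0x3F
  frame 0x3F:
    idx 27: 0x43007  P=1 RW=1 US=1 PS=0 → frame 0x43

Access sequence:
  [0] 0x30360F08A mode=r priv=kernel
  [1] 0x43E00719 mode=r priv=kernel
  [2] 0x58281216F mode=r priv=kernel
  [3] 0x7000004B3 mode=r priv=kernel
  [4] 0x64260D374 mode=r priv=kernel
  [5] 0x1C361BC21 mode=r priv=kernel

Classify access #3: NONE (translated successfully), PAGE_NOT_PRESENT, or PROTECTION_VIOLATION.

Trace:
#0 VA=0x30360F08A (r,kernel):
  L0 @0x1C[12] → 0x1E007  P=1,RW=1,US=1,PS=0
  L1 @0x1E[27] → 0x21007  P=1,RW=1,US=1,PS=0
  L2 @0x21[15] → 0x24007  P=1,RW=1,US=1,PS=0
  ✓ 0x2408A  — 3 lookups
#1 VA=0x43E00719 (r,kernel):
  L0 @0x1C[1] → 0x26007  P=1,RW=1,US=1,PS=0
  L1 @0x26[31] → 0x37006  P=0,RW=1,US=1,PS=0
  ⇒ fault: PAGE_NOT_PRESENT  — 2 lookups
#2 VA=0x58281216F (r,kernel):
  L0 @0x1C[22] → 0x2A007  P=1,RW=1,US=1,PS=0
  L1 @0x2A[20] → 0x2C007  P=1,RW=1,US=1,PS=0
  L2 @0x2C[18] → 0x30007  P=1,RW=1,US=1,PS=0
  ✓ 0x3016F  — 3 lookups
#3 VA=0x7000004B3 (r,kernel):
  L0 @0x1C[28] → 0x45004  P=0,RW=0,US=1,PS=0
  ⇒ fault: PAGE_NOT_PRESENT  — 1 lookups
#4 VA=0x64260D374 (r,kernel):
  L0 @0x1C[25] → 0x34007  P=1,RW=1,US=1,PS=0
  L1 @0x34[19] → 0x36007  P=1,RW=1,US=1,PS=0
  L2 @0x36[13] → 0x38007  P=1,RW=1,US=1,PS=0
  ✓ 0x38374  — 3 lookups
#5 VA=0x1C361BC21 (r,kernel):
  L0 @0x1C[7] → 0x3B007  P=1,RW=1,US=1,PS=0
  L1 @0x3B[27] → 0x3F007  P=1,RW=1,US=1,PS=0
  L2 @0x3F[27] → 0x43007  P=1,RW=1,US=1,PS=0
  ✓ 0x43C21  — 3 lookups

Access #3 fault: PAGE_NOT_PRESENT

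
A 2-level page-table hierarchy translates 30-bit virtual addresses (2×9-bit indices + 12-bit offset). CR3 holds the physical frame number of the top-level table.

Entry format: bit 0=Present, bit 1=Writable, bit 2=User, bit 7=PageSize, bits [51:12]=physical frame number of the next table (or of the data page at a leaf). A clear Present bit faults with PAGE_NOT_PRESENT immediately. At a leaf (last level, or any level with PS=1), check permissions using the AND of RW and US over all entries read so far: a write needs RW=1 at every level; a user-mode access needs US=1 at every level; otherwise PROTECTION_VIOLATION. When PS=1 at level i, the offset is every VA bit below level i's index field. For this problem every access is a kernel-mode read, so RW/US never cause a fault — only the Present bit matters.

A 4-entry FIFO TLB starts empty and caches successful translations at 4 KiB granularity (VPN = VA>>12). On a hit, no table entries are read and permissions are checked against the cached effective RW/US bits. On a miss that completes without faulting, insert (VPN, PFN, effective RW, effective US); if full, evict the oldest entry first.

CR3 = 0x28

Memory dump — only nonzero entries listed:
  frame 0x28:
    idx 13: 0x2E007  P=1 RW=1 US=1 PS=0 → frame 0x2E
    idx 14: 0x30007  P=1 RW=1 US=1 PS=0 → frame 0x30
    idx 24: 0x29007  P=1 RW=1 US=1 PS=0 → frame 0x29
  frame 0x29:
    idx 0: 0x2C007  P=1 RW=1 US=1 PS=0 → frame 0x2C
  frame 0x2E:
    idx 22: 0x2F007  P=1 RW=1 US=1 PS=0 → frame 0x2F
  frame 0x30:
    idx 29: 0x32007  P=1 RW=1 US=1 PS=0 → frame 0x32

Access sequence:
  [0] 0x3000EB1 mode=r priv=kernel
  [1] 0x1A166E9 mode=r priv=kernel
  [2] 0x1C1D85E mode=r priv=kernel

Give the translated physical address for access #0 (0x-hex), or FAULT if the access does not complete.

Trace:
#0 VA=0x3000EB1 (r,kernel):
  lvl0: tbl 0x28, slot 24 ⇒ 0x29007 (P1/RW1/US1/PS0)
  lvl1: tbl 0x29, slot 0 ⇒ 0x2C007 (P1/RW1/US1/PS0)
  ⇒ phys 0x2CEB1  [2 reads]
#1 VA=0x1A166E9 (r,kernel):
  lvl0: tbl 0x28, slot 13 ⇒ 0x2E007 (P1/RW1/US1/PS0)
  lvl1: tbl 0x2E, slot 22 ⇒ 0x2F007 (P1/RW1/US1/PS0)
  ⇒ phys 0x2F6E9  [2 reads]
#2 VA=0x1C1D85E (r,kernel):
  lvl0: tbl 0x28, slot 14 ⇒ 0x30007 (P1/RW1/US1/PS0)
  lvl1: tbl 0x30, slot 29 ⇒ 0x32007 (P1/RW1/US1/PS0)
  ⇒ phys 0x3285E  [2 reads]

Access #0 PA: 0x2CEB1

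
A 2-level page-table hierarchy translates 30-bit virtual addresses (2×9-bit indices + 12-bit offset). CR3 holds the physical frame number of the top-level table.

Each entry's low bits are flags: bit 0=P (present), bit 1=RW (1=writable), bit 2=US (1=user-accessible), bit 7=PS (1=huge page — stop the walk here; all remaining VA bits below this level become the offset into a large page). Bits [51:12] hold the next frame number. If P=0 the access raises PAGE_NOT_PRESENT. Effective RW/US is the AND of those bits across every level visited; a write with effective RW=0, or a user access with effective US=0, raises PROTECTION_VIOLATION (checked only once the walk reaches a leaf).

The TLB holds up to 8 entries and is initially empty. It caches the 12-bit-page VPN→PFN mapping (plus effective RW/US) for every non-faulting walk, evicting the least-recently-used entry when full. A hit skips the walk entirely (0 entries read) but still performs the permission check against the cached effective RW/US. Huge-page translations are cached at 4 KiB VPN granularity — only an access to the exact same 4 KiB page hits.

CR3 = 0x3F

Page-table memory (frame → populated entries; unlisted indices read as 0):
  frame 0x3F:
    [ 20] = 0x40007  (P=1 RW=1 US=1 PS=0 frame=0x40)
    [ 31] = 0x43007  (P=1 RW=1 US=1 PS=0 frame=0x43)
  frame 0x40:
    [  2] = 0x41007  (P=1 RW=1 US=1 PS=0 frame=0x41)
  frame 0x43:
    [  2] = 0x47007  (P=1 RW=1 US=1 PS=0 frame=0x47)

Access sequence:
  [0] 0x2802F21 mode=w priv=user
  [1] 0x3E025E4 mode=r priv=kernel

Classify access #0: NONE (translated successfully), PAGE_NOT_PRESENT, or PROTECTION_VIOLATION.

Per-access translation:
#0 VA=0x2802F21 (w,user):
  [0] read 0x3F idx=20: raw=0x40007 flags P=1 W=1 U=1 S=0
  [1] read 0x40 idx=2: raw=0x41007 flags P=1 W=1 U=1 S=0
  ⇒ phys 0x41F21  [2 reads]
#1 VA=0x3E025E4 (r,kernel):
  [0] read 0x3F idx=31: raw=0x43007 flags P=1 W=1 U=1 S=0
  [1] read 0x43 idx=2: raw=0x47007 flags P=1 W=1 U=1 S=0
  ⇒ phys 0x475E4  [2 reads]

Access #0 fault: NONE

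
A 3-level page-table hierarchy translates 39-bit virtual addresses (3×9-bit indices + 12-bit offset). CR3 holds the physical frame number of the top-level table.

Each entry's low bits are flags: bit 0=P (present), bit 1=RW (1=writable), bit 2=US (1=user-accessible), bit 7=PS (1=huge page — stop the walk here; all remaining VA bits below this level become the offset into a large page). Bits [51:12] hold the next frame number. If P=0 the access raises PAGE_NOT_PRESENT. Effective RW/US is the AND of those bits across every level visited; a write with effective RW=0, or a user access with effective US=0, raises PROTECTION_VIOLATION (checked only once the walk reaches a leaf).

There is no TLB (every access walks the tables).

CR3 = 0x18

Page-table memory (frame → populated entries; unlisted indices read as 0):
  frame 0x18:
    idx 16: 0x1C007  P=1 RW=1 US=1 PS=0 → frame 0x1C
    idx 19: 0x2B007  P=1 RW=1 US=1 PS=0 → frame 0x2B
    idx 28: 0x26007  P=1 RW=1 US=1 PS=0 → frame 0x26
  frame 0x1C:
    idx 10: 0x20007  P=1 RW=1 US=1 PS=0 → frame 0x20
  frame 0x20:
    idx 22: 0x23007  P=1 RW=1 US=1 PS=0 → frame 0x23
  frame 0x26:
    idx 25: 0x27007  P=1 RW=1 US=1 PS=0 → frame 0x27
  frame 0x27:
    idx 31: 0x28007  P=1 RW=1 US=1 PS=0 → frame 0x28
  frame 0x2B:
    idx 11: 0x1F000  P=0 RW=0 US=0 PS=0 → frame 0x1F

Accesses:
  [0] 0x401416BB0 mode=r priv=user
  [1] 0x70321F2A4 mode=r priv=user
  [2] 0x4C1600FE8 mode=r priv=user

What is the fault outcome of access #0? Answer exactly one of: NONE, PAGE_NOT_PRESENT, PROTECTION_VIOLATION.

Per-access translation:
#0 VA=0x401416BB0 (r,user):
  L0 @0x18[16] → 0x1C007  P=1,RW=1,US=1,PS=0
  L1 @0x1C[10] → 0x20007  P=1,RW=1,US=1,PS=0
  L2 @0x20[22] → 0x23007  P=1,RW=1,US=1,PS=0
  ✓ 0x23BB0  — 3 lookups
#1 VA=0x70321F2A4 (r,user):
  L0 @0x18[28] → 0x26007  P=1,RW=1,US=1,PS=0
  L1 @0x26[25] → 0x27007  P=1,RW=1,US=1,PS=0
  L2 @0x27[31] → 0x28007  P=1,RW=1,US=1,PS=0
  ✓ 0x282A4  — 3 lookups
#2 VA=0x4C1600FE8 (r,user):
  L0 @0x18[19] → 0x2B007  P=1,RW=1,US=1,PS=0
  L1 @0x2B[11] → 0x1F000  P=0,RW=0,US=0,PS=0
  → PAGE_NOT_PRESENT  (2 entries read)

Access #0 fault: NONE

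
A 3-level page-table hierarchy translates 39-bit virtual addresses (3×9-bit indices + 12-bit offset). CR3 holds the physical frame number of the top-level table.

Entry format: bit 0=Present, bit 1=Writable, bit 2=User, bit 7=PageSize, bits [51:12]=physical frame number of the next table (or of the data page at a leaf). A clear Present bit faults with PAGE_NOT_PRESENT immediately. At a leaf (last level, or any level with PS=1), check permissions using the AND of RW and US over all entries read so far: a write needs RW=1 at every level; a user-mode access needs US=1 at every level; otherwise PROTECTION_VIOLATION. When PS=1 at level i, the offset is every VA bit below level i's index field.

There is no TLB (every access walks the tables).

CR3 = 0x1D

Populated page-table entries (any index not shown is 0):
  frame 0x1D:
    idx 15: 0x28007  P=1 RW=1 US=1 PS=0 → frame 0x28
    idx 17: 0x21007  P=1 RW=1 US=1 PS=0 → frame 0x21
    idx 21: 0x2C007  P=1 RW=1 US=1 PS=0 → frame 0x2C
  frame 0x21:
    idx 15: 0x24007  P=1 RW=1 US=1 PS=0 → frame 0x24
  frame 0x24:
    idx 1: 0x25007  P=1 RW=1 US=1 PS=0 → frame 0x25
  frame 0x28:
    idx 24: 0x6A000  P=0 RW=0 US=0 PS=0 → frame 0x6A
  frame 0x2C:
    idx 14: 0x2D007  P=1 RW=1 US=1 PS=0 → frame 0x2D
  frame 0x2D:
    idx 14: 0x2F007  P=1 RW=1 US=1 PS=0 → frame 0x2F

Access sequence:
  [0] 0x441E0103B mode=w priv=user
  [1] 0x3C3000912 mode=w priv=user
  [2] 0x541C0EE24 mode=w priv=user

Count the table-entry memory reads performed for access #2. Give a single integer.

Per-access translation:
#0 VA=0x441E0103B (w,user):
  L0 @0x1D[17] → 0x21007  P=1,RW=1,US=1,PS=0
  L1 @0x21[15] → 0x24007  P=1,RW=1,US=1,PS=0
  L2 @0x24[1] → 0x25007  P=1,RW=1,US=1,PS=0
  ✓ 0x2503B  — 3 lookups
#1 VA=0x3C3000912 (w,user):
  L0 @0x1D[15] → 0x28007  P=1,RW=1,US=1,PS=0
  L1 @0x28[24] → 0x6A000  P=0,RW=0,US=0,PS=0
  ✗ PAGE_NOT_PRESENT  [2 reads]
#2 VA=0x541C0EE24 (w,user):
  L0 @0x1D[21] → 0x2C007  P=1,RW=1,US=1,PS=0
  L1 @0x2C[14] → 0x2D007  P=1,RW=1,US=1,PS=0
  L2 @0x2D[14] → 0x2F007  P=1,RW=1,US=1,PS=0
  ✓ 0x2FE24  — 3 lookups

Entries read for #2: 3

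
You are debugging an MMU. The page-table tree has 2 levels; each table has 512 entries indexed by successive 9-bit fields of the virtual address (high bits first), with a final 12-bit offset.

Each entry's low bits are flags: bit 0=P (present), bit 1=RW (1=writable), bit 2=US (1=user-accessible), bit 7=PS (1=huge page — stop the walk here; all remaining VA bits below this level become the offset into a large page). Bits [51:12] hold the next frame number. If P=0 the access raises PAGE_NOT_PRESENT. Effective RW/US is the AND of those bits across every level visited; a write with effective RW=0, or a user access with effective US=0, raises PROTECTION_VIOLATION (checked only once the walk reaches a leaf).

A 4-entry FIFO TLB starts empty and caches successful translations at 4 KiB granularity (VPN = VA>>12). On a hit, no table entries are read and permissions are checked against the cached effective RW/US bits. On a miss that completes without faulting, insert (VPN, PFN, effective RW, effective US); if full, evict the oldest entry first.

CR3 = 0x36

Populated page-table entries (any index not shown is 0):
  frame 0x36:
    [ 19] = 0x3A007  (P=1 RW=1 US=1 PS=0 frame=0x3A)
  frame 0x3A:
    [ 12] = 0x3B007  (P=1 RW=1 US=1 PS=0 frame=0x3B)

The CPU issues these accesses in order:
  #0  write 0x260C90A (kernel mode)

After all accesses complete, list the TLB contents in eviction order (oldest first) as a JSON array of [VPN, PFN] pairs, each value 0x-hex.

Trace:
#0 VA=0x260C90A (w,kernel):
  lvl0: tbl 0x36, slot 19 ⇒ 0x3A007 (P1/RW1/US1/PS0)
  lvl1: tbl 0x3A, slot 12 ⇒ 0x3B007 (P1/RW1/US1/PS0)
  ⇒ phys 0x3B90A  [2 reads]

TLB: [["0x260C", "0x3B"]]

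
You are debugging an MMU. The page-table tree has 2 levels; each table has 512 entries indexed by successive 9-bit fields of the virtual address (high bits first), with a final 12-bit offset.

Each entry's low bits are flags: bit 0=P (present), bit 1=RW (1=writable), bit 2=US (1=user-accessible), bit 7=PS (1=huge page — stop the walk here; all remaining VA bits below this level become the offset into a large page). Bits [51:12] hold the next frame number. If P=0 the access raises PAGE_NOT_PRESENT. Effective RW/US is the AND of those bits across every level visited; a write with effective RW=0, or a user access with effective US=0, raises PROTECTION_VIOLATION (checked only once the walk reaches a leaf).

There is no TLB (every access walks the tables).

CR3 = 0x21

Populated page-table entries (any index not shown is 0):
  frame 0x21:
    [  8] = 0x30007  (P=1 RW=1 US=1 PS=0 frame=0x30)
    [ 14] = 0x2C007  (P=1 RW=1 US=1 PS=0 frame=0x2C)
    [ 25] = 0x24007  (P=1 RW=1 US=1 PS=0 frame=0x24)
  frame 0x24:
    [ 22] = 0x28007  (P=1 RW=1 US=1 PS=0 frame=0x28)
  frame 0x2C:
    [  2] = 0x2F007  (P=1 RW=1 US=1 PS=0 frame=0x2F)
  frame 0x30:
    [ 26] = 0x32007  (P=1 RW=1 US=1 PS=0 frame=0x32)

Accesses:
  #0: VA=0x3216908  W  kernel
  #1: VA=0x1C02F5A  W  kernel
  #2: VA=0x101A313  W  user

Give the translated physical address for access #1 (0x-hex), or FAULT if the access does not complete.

Per-access translation:
#0 VA=0x3216908 (w,kernel):
  [0] read 0x21 idx=25: raw=0x24007 flags P=1 W=1 U=1 S=0
  [1] read 0x24 idx=22: raw=0x28007 flags P=1 W=1 U=1 S=0
  ✓ 0x28908  — 2 lookups
#1 VA=0x1C02F5A (w,kernel):
  [0] read 0x21 idx=14: raw=0x2C007 flags P=1 W=1 U=1 S=0
  [1] read 0x2C idx=2: raw=0x2F007 flags P=1 W=1 U=1 S=0
  ✓ 0x2FF5A  — 2 lookups
#2 VA=0x101A313 (w,user):
  [0] read 0x21 idx=8: raw=0x30007 flags P=1 W=1 U=1 S=0
  [1] read 0x30 idx=26: raw=0x32007 flags P=1 W=1 U=1 S=0
  ✓ 0x32313  — 2 lookups

Access #1 PA: 0x2FF5A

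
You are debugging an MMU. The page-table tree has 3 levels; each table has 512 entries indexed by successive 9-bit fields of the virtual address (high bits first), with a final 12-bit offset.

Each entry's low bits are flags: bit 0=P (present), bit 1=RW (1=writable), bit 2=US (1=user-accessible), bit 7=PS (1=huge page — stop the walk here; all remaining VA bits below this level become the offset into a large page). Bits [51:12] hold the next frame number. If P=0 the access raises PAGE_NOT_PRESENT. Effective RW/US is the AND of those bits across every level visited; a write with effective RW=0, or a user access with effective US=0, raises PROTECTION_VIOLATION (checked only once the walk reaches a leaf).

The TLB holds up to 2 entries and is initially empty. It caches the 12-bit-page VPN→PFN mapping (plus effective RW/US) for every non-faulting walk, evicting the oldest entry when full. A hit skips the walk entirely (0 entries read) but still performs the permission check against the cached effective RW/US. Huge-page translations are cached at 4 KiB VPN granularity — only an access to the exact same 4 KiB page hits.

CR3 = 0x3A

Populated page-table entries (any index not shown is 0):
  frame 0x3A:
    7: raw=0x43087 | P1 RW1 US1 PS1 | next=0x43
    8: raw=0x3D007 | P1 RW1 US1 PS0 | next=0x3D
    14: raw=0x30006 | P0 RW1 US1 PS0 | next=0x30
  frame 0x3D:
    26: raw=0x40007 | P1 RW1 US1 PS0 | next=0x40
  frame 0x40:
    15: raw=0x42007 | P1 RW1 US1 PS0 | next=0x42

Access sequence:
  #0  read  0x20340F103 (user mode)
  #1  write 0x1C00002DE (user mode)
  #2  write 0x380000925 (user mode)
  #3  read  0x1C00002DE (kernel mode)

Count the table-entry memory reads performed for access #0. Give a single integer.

Walk each access:
#0 VA=0x20340F103 (r,user):
  L0 @0x3A[8] → 0x3D007  P=1,RW=1,US=1,PS=0
  L1 @0x3D[26] → 0x40007  P=1,RW=1,US=1,PS=0
  L2 @0x40[15] → 0x42007  P=1,RW=1,US=1,PS=0
  → PA=0x42103  (3 entries read)
#1 VA=0x1C00002DE (w,user):
  L0 @0x3A[7] → 0x43087  P=1,RW=1,US=1,PS=1
  → PA=0x432DE (huge @L0)  (1 entries read)
#2 VA=0x380000925 (w,user):
  L0 @0x3A[14] → 0x30006  P=0,RW=1,US=1,PS=0
  ⇒ fault: PAGE_NOT_PRESENT  — 1 lookups
#3 VA=0x1C00002DE (r,kernel):
  TLB hit vpn=0x1C0000 → PA=0x432DE

Entries read for #0: 3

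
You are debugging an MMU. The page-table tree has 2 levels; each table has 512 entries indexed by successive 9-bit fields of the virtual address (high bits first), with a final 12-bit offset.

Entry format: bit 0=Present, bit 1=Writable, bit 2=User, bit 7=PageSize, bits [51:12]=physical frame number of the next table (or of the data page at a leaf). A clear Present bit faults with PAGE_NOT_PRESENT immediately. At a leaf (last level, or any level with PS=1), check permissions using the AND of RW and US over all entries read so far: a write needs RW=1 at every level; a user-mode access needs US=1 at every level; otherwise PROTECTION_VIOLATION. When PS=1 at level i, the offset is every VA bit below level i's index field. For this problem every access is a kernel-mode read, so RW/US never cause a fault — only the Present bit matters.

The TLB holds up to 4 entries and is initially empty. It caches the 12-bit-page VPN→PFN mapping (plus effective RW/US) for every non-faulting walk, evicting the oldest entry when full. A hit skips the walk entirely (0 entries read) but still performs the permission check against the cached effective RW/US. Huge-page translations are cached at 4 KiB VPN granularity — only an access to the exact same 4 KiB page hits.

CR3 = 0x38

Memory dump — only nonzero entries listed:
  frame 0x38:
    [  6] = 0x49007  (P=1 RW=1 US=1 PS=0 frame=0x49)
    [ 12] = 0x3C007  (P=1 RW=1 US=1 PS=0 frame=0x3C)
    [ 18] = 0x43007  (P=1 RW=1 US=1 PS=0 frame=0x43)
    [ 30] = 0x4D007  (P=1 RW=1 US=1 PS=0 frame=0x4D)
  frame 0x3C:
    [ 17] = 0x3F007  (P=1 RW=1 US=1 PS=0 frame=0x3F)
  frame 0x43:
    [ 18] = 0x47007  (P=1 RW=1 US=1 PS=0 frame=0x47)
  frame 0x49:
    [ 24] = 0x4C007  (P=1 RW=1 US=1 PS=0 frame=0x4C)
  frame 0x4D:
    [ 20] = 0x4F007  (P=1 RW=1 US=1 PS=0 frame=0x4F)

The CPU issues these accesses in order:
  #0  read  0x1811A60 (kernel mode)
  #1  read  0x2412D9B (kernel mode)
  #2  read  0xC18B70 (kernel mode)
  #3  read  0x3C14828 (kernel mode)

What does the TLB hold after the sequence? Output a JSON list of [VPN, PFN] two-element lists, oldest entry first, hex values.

Per-access translation:
#0 VA=0x1811A60 (r,kernel):
  lvl0: tbl 0x38, slot 12 ⇒ 0x3C007 (P1/RW1/US1/PS0)
  lvl1: tbl 0x3C, slot 17 ⇒ 0x3F007 (P1/RW1/US1/PS0)
  → PA=0x3FA60  (2 entries read)
#1 VA=0x2412D9B (r,kernel):
  lvl0: tbl 0x38, slot 18 ⇒ 0x43007 (P1/RW1/US1/PS0)
  lvl1: tbl 0x43, slot 18 ⇒ 0x47007 (P1/RW1/US1/PS0)
  → PA=0x47D9B  (2 entries read)
#2 VA=0xC18B70 (r,kernel):
  lvl0: tbl 0x38, slot 6 ⇒ 0x49007 (P1/RW1/US1/PS0)
  lvl1: tbl 0x49, slot 24 ⇒ 0x4C007 (P1/RW1/US1/PS0)
  → PA=0x4CB70  (2 entries read)
#3 VA=0x3C14828 (r,kernel):
  lvl0: tbl 0x38, slot 30 ⇒ 0x4D007 (P1/RW1/US1/PS0)
  lvl1: tbl 0x4D, slot 20 ⇒ 0x4F007 (P1/RW1/US1/PS0)
  → PA=0x4F828  (2 entries read)

TLB: [["0x1811", "0x3F"], ["0x2412", "0x47"], ["0xC18", "0x4C"], ["0x3C14", "0x4F"]]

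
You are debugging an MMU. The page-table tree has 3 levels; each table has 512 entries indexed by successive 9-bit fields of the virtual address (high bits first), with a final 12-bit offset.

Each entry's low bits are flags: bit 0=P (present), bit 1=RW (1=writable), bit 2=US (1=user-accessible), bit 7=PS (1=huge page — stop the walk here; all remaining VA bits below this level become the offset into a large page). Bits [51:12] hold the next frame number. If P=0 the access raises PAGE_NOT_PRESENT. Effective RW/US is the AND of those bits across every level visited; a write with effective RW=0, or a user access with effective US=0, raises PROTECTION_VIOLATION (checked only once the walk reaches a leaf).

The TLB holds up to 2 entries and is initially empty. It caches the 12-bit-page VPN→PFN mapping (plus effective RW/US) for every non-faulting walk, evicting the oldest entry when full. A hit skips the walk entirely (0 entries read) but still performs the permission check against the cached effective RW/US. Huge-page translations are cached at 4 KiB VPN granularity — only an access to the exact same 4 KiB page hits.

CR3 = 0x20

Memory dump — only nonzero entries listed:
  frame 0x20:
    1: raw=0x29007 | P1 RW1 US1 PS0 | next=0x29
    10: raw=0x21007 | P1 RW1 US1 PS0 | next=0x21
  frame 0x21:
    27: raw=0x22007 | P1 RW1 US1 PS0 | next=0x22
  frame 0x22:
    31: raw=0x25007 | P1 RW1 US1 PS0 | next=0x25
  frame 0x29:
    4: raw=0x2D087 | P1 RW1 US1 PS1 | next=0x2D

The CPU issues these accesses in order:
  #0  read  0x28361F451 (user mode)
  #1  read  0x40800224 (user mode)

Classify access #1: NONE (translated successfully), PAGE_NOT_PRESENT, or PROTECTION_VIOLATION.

Walk each access:
#0 VA=0x28361F451 (r,user):
  L0 @0x20[10] → 0x21007  P=1,RW=1,US=1,PS=0
  L1 @0x21[27] → 0x22007  P=1,RW=1,US=1,PS=0
  L2 @0x22[31] → 0x25007  P=1,RW=1,US=1,PS=0
  ✓ 0x25451  — 3 lookups
#1 VA=0x40800224 (r,user):
  L0 @0x20[1] → 0x29007  P=1,RW=1,US=1,PS=0
  L1 @0x29[4] → 0x2D087  P=1,RW=1,US=1,PS=1
  ✓ 0x2D224 (huge @L1)  — 2 lookups

Access #1 fault: NONE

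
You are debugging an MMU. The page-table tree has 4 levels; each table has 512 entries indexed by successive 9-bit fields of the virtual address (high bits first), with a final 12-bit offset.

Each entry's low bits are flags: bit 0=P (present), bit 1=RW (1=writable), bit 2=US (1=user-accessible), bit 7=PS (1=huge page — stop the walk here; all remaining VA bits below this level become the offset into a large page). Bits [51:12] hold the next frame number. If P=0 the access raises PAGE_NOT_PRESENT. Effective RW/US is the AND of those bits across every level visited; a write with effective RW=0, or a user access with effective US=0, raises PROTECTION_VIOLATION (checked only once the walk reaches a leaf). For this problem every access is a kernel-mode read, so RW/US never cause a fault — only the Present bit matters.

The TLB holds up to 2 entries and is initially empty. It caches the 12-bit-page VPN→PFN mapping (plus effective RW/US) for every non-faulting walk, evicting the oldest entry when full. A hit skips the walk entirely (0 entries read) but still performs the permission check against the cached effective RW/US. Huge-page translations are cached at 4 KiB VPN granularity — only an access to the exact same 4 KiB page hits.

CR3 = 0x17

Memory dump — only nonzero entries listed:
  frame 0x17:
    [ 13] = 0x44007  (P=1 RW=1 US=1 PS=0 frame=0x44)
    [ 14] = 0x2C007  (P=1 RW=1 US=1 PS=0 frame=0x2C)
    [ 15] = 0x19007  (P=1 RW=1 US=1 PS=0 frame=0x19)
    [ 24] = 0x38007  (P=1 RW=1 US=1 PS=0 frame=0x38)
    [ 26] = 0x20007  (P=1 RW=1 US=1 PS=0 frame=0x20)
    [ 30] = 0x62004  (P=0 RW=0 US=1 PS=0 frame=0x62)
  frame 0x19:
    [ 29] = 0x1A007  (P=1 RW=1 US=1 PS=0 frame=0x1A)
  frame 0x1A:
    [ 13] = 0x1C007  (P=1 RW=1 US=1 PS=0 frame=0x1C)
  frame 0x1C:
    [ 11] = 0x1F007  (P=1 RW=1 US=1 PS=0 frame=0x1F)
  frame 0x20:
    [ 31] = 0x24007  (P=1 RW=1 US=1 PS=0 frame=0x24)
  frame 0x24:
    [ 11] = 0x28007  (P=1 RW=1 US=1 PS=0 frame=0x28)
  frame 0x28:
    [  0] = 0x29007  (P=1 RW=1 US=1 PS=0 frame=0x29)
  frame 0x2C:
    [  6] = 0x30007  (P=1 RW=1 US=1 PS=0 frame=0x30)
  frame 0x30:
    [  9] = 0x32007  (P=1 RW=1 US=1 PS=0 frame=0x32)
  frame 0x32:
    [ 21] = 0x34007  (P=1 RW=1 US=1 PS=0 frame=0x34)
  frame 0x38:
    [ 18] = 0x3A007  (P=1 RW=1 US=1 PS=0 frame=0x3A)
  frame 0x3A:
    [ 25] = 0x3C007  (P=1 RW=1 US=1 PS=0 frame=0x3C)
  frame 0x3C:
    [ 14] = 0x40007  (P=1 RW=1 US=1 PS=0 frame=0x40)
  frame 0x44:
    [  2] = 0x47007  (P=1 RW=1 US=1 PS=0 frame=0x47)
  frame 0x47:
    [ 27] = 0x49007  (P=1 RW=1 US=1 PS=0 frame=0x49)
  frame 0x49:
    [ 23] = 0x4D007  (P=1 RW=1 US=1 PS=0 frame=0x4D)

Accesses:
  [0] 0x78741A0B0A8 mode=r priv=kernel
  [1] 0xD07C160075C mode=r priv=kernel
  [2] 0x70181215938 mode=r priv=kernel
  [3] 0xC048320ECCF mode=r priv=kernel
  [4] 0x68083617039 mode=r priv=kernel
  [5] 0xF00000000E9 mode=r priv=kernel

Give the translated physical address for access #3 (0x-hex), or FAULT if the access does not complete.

Walk each access:
#0 VA=0x78741A0B0A8 (r,kernel):
  L0 @0x17[15] → 0x19007  P=1,RW=1,US=1,PS=0
  L1 @0x19[29] → 0x1A007  P=1,RW=1,US=1,PS=0
  L2 @0x1A[13] → 0x1C007  P=1,RW=1,US=1,PS=0
  L3 @0x1C[11] → 0x1F007  P=1,RW=1,US=1,PS=0
  ✓ 0x1F0A8  — 4 lookups
#1 VA=0xD07C160075C (r,kernel):
  L0 @0x17[26] → 0x20007  P=1,RW=1,US=1,PS=0
  L1 @0x20[31] → 0x24007  P=1,RW=1,US=1,PS=0
  L2 @0x24[11] → 0x28007  P=1,RW=1,US=1,PS=0
  L3 @0x28[0] → 0x29007  P=1,RW=1,US=1,PS=0
  ✓ 0x2975C  — 4 lookups
#2 VA=0x70181215938 (r,kernel):
  L0 @0x17[14] → 0x2C007  P=1,RW=1,US=1,PS=0
  L1 @0x2C[6] → 0x30007  P=1,RW=1,US=1,PS=0
  L2 @0x30[9] → 0x32007  P=1,RW=1,US=1,PS=0
  L3 @0x32[21] → 0x34007  P=1,RW=1,US=1,PS=0
  ✓ 0x34938  — 4 lookups
#3 VA=0xC048320ECCF (r,kernel):
  L0 @0x17[24] → 0x38007  P=1,RW=1,US=1,PS=0
  L1 @0x38[18] → 0x3A007  P=1,RW=1,US=1,PS=0
  L2 @0x3A[25] → 0x3C007  P=1,RW=1,US=1,PS=0
  L3 @0x3C[14] → 0x40007  P=1,RW=1,US=1,PS=0
  ✓ 0x40CCF  — 4 lookups
#4 VA=0x68083617039 (r,kernel):
  L0 @0x17[13] → 0x44007  P=1,RW=1,US=1,PS=0
  L1 @0x44[2] → 0x47007  P=1,RW=1,US=1,PS=0
  L2 @0x47[27] → 0x49007  P=1,RW=1,US=1,PS=0
  L3 @0x49[23] → 0x4D007  P=1,RW=1,US=1,PS=0
  ✓ 0x4D039  — 4 lookups
#5 VA=0xF00000000E9 (r,kernel):
  L0 @0x17[30] → 0x62004  P=0,RW=0,US=1,PS=0
  → PAGE_NOT_PRESENT  (1 entries read)

Access #3 PA: 0x40CCF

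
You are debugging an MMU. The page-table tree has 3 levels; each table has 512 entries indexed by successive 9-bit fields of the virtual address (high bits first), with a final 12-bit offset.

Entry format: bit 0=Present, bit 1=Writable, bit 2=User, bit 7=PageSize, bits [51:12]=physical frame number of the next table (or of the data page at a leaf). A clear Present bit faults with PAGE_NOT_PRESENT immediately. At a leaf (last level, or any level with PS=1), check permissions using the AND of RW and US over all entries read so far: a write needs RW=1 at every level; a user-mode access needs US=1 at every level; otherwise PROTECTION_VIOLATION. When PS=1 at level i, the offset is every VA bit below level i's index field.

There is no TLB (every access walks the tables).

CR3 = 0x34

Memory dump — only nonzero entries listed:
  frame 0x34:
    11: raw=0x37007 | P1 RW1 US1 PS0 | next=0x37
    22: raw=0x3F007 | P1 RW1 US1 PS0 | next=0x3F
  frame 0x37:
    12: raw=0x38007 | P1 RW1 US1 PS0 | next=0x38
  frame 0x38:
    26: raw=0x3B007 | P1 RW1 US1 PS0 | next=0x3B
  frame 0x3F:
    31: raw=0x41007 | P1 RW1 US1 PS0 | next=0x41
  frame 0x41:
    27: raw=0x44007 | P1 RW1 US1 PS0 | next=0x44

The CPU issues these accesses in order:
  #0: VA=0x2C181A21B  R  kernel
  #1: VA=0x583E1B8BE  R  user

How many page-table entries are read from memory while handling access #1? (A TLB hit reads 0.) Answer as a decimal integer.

Walk each access:
#0 VA=0x2C181A21B (r,kernel):
  L0: frame=0x34 idx=11 entry=0x37007 [P=1 RW=1 US=1 PS=0]
  L1: frame=0x37 idx=12 entry=0x38007 [P=1 RW=1 US=1 PS=0]
  L2: frame=0x38 idx=26 entry=0x3B007 [P=1 RW=1 US=1 PS=0]
  ✓ 0x3B21B  — 3 lookups
#1 VA=0x583E1B8BE (r,user):
  L0: frame=0x34 idx=22 entry=0x3F007 [P=1 RW=1 US=1 PS=0]
  L1: frame=0x3F idx=31 entry=0x41007 [P=1 RW=1 US=1 PS=0]
  L2: frame=0x41 idx=27 entry=0x44007 [P=1 RW=1 US=1 PS=0]
  ✓ 0x448BE  — 3 lookups

Entries read for #1: 3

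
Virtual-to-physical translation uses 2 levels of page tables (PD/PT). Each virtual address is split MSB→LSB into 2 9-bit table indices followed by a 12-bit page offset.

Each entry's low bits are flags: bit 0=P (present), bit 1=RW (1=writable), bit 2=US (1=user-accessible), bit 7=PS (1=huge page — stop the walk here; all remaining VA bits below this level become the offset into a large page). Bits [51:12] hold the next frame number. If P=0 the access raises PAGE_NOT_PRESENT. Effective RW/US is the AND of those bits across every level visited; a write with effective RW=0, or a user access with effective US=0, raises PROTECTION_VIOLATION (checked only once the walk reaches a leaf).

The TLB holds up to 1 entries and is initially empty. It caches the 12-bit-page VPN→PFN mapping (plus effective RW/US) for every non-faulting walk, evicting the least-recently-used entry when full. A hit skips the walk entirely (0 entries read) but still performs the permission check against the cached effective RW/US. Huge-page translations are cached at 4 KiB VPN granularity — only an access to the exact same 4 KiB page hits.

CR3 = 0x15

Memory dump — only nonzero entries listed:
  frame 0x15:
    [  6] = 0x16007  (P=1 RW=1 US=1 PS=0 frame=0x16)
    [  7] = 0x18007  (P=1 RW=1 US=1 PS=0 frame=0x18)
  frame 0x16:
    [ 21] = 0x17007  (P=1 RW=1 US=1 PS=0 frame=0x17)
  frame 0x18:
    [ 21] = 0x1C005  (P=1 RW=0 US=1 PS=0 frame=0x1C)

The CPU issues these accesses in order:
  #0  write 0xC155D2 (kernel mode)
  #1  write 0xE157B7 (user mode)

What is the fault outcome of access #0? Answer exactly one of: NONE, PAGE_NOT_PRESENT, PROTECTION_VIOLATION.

Walk each access:
#0 VA=0xC155D2 (w,kernel):
  [0] read 0x15 idx=6: raw=0x16007 flags P=1 W=1 U=1 S=0
  [1] read 0x16 idx=21: raw=0x17007 flags P=1 W=1 U=1 S=0
  ✓ 0x175D2  — 2 lookups
#1 VA=0xE157B7 (w,user):
  [0] read 0x15 idx=7: raw=0x18007 flags P=1 W=1 U=1 S=0
  [1] read 0x18 idx=21: raw=0x1C005 flags P=1 W=0 U=1 S=0
  ✗ PROTECTION_VIOLATION  [2 reads]

Access #0 fault: NONE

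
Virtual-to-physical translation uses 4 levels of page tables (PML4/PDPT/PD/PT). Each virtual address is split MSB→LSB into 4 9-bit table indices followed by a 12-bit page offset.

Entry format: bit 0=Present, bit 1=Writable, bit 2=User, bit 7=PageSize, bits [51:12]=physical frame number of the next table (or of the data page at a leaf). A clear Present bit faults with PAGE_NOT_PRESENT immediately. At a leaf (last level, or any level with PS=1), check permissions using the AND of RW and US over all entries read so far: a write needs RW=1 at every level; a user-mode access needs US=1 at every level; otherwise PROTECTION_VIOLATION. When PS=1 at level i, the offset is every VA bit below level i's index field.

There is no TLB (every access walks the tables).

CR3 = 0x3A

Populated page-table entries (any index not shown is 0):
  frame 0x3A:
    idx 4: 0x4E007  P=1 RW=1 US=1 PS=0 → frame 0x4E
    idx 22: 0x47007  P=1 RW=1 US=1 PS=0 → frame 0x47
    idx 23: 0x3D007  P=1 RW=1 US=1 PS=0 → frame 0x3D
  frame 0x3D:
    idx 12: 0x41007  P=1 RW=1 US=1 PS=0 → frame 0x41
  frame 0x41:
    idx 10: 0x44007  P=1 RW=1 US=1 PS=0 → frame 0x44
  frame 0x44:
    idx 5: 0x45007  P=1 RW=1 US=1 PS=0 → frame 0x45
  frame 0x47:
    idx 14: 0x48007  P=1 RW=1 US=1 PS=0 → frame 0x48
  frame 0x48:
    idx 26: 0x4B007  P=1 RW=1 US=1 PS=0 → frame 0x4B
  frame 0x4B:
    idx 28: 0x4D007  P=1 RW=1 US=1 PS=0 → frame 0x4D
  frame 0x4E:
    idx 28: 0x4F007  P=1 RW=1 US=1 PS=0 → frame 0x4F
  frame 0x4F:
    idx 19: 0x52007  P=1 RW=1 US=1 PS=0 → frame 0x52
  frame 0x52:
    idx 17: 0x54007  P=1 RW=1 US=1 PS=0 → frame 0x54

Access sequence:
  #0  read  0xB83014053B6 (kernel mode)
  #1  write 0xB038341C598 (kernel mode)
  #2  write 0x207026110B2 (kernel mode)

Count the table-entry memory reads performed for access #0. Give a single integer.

Walk each access:
#0 VA=0xB83014053B6 (r,kernel):
  L0 @0x3A[23] → 0x3D007  P=1,RW=1,US=1,PS=0
  L1 @0x3D[12] → 0x41007  P=1,RW=1,US=1,PS=0
  L2 @0x41[10] → 0x44007  P=1,RW=1,US=1,PS=0
  L3 @0x44[5] → 0x45007  P=1,RW=1,US=1,PS=0
  ⇒ phys 0x453B6  [4 reads]
#1 VA=0xB038341C598 (w,kernel):
  L0 @0x3A[22] → 0x47007  P=1,RW=1,US=1,PS=0
  L1 @0x47[14] → 0x48007  P=1,RW=1,US=1,PS=0
  L2 @0x48[26] → 0x4B007  P=1,RW=1,US=1,PS=0
  L3 @0x4B[28] → 0x4D007  P=1,RW=1,US=1,PS=0
  ⇒ phys 0x4D598  [4 reads]
#2 VA=0x207026110B2 (w,kernel):
  L0 @0x3A[4] → 0x4E007  P=1,RW=1,US=1,PS=0
  L1 @0x4E[28] → 0x4F007  P=1,RW=1,US=1,PS=0
  L2 @0x4F[19] → 0x52007  P=1,RW=1,US=1,PS=0
  L3 @0x52[17] → 0x54007  P=1,RW=1,US=1,PS=0
  ⇒ phys 0x540B2  [4 reads]

Entries read for #0: 4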